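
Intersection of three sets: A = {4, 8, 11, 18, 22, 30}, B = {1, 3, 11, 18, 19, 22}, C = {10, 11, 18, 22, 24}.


A ∩ B = {11, 18, 22}
(A ∩ B) ∩ C = {11, 18, 22}

A ∩ B ∩ C = {11, 18, 22}


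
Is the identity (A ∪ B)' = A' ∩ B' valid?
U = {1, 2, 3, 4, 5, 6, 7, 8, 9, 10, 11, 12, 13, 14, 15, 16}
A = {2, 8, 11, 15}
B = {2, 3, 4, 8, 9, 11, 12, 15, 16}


LHS: A ∪ B = {2, 3, 4, 8, 9, 11, 12, 15, 16}
(A ∪ B)' = U \ (A ∪ B) = {1, 5, 6, 7, 10, 13, 14}
A' = {1, 3, 4, 5, 6, 7, 9, 10, 12, 13, 14, 16}, B' = {1, 5, 6, 7, 10, 13, 14}
Claimed RHS: A' ∩ B' = {1, 5, 6, 7, 10, 13, 14}
Identity is VALID: LHS = RHS = {1, 5, 6, 7, 10, 13, 14} ✓

Identity is valid. (A ∪ B)' = A' ∩ B' = {1, 5, 6, 7, 10, 13, 14}


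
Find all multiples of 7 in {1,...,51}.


Checking each candidate:
Condition: multiples of 7 in {1,...,51}
Result = {7, 14, 21, 28, 35, 42, 49}

{7, 14, 21, 28, 35, 42, 49}


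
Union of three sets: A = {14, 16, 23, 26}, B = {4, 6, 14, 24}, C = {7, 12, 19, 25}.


A ∪ B = {4, 6, 14, 16, 23, 24, 26}
(A ∪ B) ∪ C = {4, 6, 7, 12, 14, 16, 19, 23, 24, 25, 26}

A ∪ B ∪ C = {4, 6, 7, 12, 14, 16, 19, 23, 24, 25, 26}


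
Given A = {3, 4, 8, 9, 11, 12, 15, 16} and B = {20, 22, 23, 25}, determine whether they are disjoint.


Disjoint means A ∩ B = ∅.
A ∩ B = ∅
A ∩ B = ∅, so A and B are disjoint.

Yes, A and B are disjoint


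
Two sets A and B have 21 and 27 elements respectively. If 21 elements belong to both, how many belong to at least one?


|A ∪ B| = |A| + |B| - |A ∩ B|
= 21 + 27 - 21
= 27

|A ∪ B| = 27


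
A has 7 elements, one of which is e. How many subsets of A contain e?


Subsets of A containing e correspond to subsets of A \ {e}, which has 6 elements.
Count = 2^(n-1) = 2^6
= 64

Number of subsets containing e = 64


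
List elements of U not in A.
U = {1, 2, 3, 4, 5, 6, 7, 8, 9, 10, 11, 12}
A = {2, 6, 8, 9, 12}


Aᶜ = U \ A = elements in U but not in A
U = {1, 2, 3, 4, 5, 6, 7, 8, 9, 10, 11, 12}
A = {2, 6, 8, 9, 12}
Aᶜ = {1, 3, 4, 5, 7, 10, 11}

Aᶜ = {1, 3, 4, 5, 7, 10, 11}


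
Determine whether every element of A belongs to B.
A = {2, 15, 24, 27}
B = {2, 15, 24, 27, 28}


A ⊆ B means every element of A is in B.
All elements of A are in B.
So A ⊆ B.

Yes, A ⊆ B


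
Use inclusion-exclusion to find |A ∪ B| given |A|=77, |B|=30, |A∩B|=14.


|A ∪ B| = |A| + |B| - |A ∩ B|
= 77 + 30 - 14
= 93

|A ∪ B| = 93


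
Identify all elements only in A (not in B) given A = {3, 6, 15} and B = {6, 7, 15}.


A = {3, 6, 15}
B = {6, 7, 15}
Region: only in A (not in B)
Elements: {3}

Elements only in A (not in B): {3}


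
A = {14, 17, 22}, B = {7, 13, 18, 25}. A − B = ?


A \ B = elements in A but not in B
A = {14, 17, 22}
B = {7, 13, 18, 25}
Remove from A any elements in B
A \ B = {14, 17, 22}

A \ B = {14, 17, 22}


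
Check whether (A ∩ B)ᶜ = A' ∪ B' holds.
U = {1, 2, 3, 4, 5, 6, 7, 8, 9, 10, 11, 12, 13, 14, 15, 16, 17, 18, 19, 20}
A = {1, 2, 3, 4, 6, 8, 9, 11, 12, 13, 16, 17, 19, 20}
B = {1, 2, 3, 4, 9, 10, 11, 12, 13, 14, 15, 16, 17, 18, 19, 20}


LHS: A ∩ B = {1, 2, 3, 4, 9, 11, 12, 13, 16, 17, 19, 20}
(A ∩ B)' = U \ (A ∩ B) = {5, 6, 7, 8, 10, 14, 15, 18}
A' = {5, 7, 10, 14, 15, 18}, B' = {5, 6, 7, 8}
Claimed RHS: A' ∪ B' = {5, 6, 7, 8, 10, 14, 15, 18}
Identity is VALID: LHS = RHS = {5, 6, 7, 8, 10, 14, 15, 18} ✓

Identity is valid. (A ∩ B)' = A' ∪ B' = {5, 6, 7, 8, 10, 14, 15, 18}


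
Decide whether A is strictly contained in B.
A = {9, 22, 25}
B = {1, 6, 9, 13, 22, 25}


A ⊂ B requires: A ⊆ B AND A ≠ B.
A ⊆ B? Yes
A = B? No
A ⊂ B: Yes (A is a proper subset of B)

Yes, A ⊂ B


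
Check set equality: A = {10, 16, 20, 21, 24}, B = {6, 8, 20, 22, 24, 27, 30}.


Two sets are equal iff they have exactly the same elements.
A = {10, 16, 20, 21, 24}
B = {6, 8, 20, 22, 24, 27, 30}
Differences: {6, 8, 10, 16, 21, 22, 27, 30}
A ≠ B

No, A ≠ B


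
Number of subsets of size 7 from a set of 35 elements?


C(n,k) = n! / (k!(n-k)!)
C(35,7) = 35! / (7!28!)
= 6724520

C(35,7) = 6724520


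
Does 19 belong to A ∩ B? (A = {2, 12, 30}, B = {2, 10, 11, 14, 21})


A = {2, 12, 30}, B = {2, 10, 11, 14, 21}
A ∩ B = elements in both A and B
A ∩ B = {2}
Checking if 19 ∈ A ∩ B
19 is not in A ∩ B → False

19 ∉ A ∩ B


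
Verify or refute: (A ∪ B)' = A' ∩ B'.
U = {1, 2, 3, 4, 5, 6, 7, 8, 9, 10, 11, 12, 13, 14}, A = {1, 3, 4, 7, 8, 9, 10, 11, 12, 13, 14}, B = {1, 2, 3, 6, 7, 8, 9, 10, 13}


LHS: A ∪ B = {1, 2, 3, 4, 6, 7, 8, 9, 10, 11, 12, 13, 14}
(A ∪ B)' = U \ (A ∪ B) = {5}
A' = {2, 5, 6}, B' = {4, 5, 11, 12, 14}
Claimed RHS: A' ∩ B' = {5}
Identity is VALID: LHS = RHS = {5} ✓

Identity is valid. (A ∪ B)' = A' ∩ B' = {5}


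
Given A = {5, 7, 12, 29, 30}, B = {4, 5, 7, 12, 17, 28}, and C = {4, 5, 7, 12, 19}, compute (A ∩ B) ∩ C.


A ∩ B = {5, 7, 12}
(A ∩ B) ∩ C = {5, 7, 12}

A ∩ B ∩ C = {5, 7, 12}


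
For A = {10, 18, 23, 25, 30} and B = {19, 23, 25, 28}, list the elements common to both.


A ∩ B = elements in both A and B
A = {10, 18, 23, 25, 30}
B = {19, 23, 25, 28}
A ∩ B = {23, 25}

A ∩ B = {23, 25}


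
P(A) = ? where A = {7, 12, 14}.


|A| = 3, so |P(A)| = 2^3 = 8
Enumerate subsets by cardinality (0 to 3):
∅, {7}, {12}, {14}, {7, 12}, {7, 14}, {12, 14}, {7, 12, 14}

P(A) has 8 subsets: ∅, {7}, {12}, {14}, {7, 12}, {7, 14}, {12, 14}, {7, 12, 14}


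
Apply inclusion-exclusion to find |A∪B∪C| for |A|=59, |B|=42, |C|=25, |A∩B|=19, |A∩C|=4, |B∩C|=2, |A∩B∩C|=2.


|A∪B∪C| = |A|+|B|+|C| - |A∩B|-|A∩C|-|B∩C| + |A∩B∩C|
= 59+42+25 - 19-4-2 + 2
= 126 - 25 + 2
= 103

|A ∪ B ∪ C| = 103


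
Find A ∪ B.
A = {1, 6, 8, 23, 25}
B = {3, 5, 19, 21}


A ∪ B = all elements in A or B (or both)
A = {1, 6, 8, 23, 25}
B = {3, 5, 19, 21}
A ∪ B = {1, 3, 5, 6, 8, 19, 21, 23, 25}

A ∪ B = {1, 3, 5, 6, 8, 19, 21, 23, 25}


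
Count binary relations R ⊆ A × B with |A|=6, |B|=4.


A relation from A to B is any subset of A × B.
|A × B| = 6 × 4 = 24
# relations = 2^|A × B| = 2^24 = 16777216

Number of relations = 16777216


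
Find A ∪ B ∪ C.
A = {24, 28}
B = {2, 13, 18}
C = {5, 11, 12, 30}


A ∪ B = {2, 13, 18, 24, 28}
(A ∪ B) ∪ C = {2, 5, 11, 12, 13, 18, 24, 28, 30}

A ∪ B ∪ C = {2, 5, 11, 12, 13, 18, 24, 28, 30}


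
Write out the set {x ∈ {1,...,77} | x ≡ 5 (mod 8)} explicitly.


Checking each candidate:
Condition: x in {1,...,77} with x ≡ 5 (mod 8)
Result = {5, 13, 21, 29, 37, 45, 53, 61, 69, 77}

{5, 13, 21, 29, 37, 45, 53, 61, 69, 77}


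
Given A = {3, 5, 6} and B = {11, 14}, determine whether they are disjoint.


Disjoint means A ∩ B = ∅.
A ∩ B = ∅
A ∩ B = ∅, so A and B are disjoint.

Yes, A and B are disjoint


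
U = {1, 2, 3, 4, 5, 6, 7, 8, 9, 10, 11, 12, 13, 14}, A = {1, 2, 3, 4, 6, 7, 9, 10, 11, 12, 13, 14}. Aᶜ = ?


Aᶜ = U \ A = elements in U but not in A
U = {1, 2, 3, 4, 5, 6, 7, 8, 9, 10, 11, 12, 13, 14}
A = {1, 2, 3, 4, 6, 7, 9, 10, 11, 12, 13, 14}
Aᶜ = {5, 8}

Aᶜ = {5, 8}


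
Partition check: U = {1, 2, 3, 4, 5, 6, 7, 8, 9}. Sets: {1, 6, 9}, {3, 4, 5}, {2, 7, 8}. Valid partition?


A partition requires: (1) non-empty parts, (2) pairwise disjoint, (3) union = U
Parts: {1, 6, 9}, {3, 4, 5}, {2, 7, 8}
Union of parts: {1, 2, 3, 4, 5, 6, 7, 8, 9}
U = {1, 2, 3, 4, 5, 6, 7, 8, 9}
All non-empty? True
Pairwise disjoint? True
Covers U? True

Yes, valid partition


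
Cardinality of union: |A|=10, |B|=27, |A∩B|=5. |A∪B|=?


|A ∪ B| = |A| + |B| - |A ∩ B|
= 10 + 27 - 5
= 32

|A ∪ B| = 32


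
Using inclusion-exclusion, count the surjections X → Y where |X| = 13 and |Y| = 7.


n = |X| = 13, k = |Y| = 7. Surjections via inclusion-exclusion:
S(n,k) = Σ(-1)^i × C(k,i) × (k-i)^n, i=0 to k
i=0: (-1)^0×C(7,0)×7^13 = 96889010407
i=1: (-1)^1×C(7,1)×6^13 = -91424858112
i=2: (-1)^2×C(7,2)×5^13 = 25634765625
i=3: (-1)^3×C(7,3)×4^13 = -2348810240
i=4: (-1)^4×C(7,4)×3^13 = 55801305
i=5: (-1)^5×C(7,5)×2^13 = -172032
i=6: (-1)^6×C(7,6)×1^13 = 7
i=7: (-1)^7×C(7,7)×0^13 = 0
Total = 28805736960

Number of surjections = 28805736960


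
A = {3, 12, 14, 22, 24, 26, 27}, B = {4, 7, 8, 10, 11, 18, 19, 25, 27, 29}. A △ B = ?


A △ B = (A \ B) ∪ (B \ A) = elements in exactly one of A or B
A \ B = {3, 12, 14, 22, 24, 26}
B \ A = {4, 7, 8, 10, 11, 18, 19, 25, 29}
A △ B = {3, 4, 7, 8, 10, 11, 12, 14, 18, 19, 22, 24, 25, 26, 29}

A △ B = {3, 4, 7, 8, 10, 11, 12, 14, 18, 19, 22, 24, 25, 26, 29}


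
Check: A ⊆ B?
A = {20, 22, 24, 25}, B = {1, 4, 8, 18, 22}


A ⊆ B means every element of A is in B.
Elements in A not in B: {20, 24, 25}
So A ⊄ B.

No, A ⊄ B


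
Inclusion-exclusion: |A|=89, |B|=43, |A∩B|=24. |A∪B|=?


|A ∪ B| = |A| + |B| - |A ∩ B|
= 89 + 43 - 24
= 108

|A ∪ B| = 108


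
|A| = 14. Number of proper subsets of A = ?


Total subsets = 2^n = 2^14 = 16384
Proper subsets exclude the set itself: 2^n - 1
= 16384 - 1
= 16383

Number of proper subsets = 16383


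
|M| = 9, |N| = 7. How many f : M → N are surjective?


n = |M| = 9, k = |N| = 7. Surjections via inclusion-exclusion:
S(n,k) = Σ(-1)^i × C(k,i) × (k-i)^n, i=0 to k
i=0: (-1)^0×C(7,0)×7^9 = 40353607
i=1: (-1)^1×C(7,1)×6^9 = -70543872
i=2: (-1)^2×C(7,2)×5^9 = 41015625
i=3: (-1)^3×C(7,3)×4^9 = -9175040
i=4: (-1)^4×C(7,4)×3^9 = 688905
i=5: (-1)^5×C(7,5)×2^9 = -10752
i=6: (-1)^6×C(7,6)×1^9 = 7
i=7: (-1)^7×C(7,7)×0^9 = 0
Total = 2328480

Number of surjections = 2328480


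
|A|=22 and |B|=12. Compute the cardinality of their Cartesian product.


|A × B| = |A| × |B|
= 22 × 12
= 264

|A × B| = 264


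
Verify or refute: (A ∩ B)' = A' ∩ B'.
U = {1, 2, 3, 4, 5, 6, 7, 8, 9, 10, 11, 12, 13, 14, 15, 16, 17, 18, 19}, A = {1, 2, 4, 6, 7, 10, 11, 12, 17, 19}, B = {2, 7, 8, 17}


LHS: A ∩ B = {2, 7, 17}
(A ∩ B)' = U \ (A ∩ B) = {1, 3, 4, 5, 6, 8, 9, 10, 11, 12, 13, 14, 15, 16, 18, 19}
A' = {3, 5, 8, 9, 13, 14, 15, 16, 18}, B' = {1, 3, 4, 5, 6, 9, 10, 11, 12, 13, 14, 15, 16, 18, 19}
Claimed RHS: A' ∩ B' = {3, 5, 9, 13, 14, 15, 16, 18}
Identity is INVALID: LHS = {1, 3, 4, 5, 6, 8, 9, 10, 11, 12, 13, 14, 15, 16, 18, 19} but the RHS claimed here equals {3, 5, 9, 13, 14, 15, 16, 18}. The correct form is (A ∩ B)' = A' ∪ B'.

Identity is invalid: (A ∩ B)' = {1, 3, 4, 5, 6, 8, 9, 10, 11, 12, 13, 14, 15, 16, 18, 19} but A' ∩ B' = {3, 5, 9, 13, 14, 15, 16, 18}. The correct De Morgan law is (A ∩ B)' = A' ∪ B'.


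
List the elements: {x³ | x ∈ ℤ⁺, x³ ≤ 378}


Checking each candidate:
Condition: positive perfect cubes ≤ 378
Result = {1, 8, 27, 64, 125, 216, 343}

{1, 8, 27, 64, 125, 216, 343}


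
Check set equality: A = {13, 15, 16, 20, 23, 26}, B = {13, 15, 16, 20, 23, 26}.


Two sets are equal iff they have exactly the same elements.
A = {13, 15, 16, 20, 23, 26}
B = {13, 15, 16, 20, 23, 26}
Same elements → A = B

Yes, A = B


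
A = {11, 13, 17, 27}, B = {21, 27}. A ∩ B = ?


A ∩ B = elements in both A and B
A = {11, 13, 17, 27}
B = {21, 27}
A ∩ B = {27}

A ∩ B = {27}


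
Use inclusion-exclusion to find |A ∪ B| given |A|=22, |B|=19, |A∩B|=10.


|A ∪ B| = |A| + |B| - |A ∩ B|
= 22 + 19 - 10
= 31

|A ∪ B| = 31


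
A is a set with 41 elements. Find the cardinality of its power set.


Number of subsets = 2^n
= 2^41
= 2199023255552

|P(A)| = 2199023255552


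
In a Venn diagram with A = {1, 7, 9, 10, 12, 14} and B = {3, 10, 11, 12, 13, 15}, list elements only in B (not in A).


A = {1, 7, 9, 10, 12, 14}
B = {3, 10, 11, 12, 13, 15}
Region: only in B (not in A)
Elements: {3, 11, 13, 15}

Elements only in B (not in A): {3, 11, 13, 15}


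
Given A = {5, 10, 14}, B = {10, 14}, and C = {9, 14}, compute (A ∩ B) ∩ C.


A ∩ B = {10, 14}
(A ∩ B) ∩ C = {14}

A ∩ B ∩ C = {14}


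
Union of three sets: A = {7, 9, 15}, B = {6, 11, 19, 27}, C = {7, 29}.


A ∪ B = {6, 7, 9, 11, 15, 19, 27}
(A ∪ B) ∪ C = {6, 7, 9, 11, 15, 19, 27, 29}

A ∪ B ∪ C = {6, 7, 9, 11, 15, 19, 27, 29}


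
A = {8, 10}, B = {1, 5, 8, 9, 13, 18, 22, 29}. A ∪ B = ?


A ∪ B = all elements in A or B (or both)
A = {8, 10}
B = {1, 5, 8, 9, 13, 18, 22, 29}
A ∪ B = {1, 5, 8, 9, 10, 13, 18, 22, 29}

A ∪ B = {1, 5, 8, 9, 10, 13, 18, 22, 29}


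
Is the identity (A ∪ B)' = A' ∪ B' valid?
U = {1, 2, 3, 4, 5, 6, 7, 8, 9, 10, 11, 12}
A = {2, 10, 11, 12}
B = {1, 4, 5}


LHS: A ∪ B = {1, 2, 4, 5, 10, 11, 12}
(A ∪ B)' = U \ (A ∪ B) = {3, 6, 7, 8, 9}
A' = {1, 3, 4, 5, 6, 7, 8, 9}, B' = {2, 3, 6, 7, 8, 9, 10, 11, 12}
Claimed RHS: A' ∪ B' = {1, 2, 3, 4, 5, 6, 7, 8, 9, 10, 11, 12}
Identity is INVALID: LHS = {3, 6, 7, 8, 9} but the RHS claimed here equals {1, 2, 3, 4, 5, 6, 7, 8, 9, 10, 11, 12}. The correct form is (A ∪ B)' = A' ∩ B'.

Identity is invalid: (A ∪ B)' = {3, 6, 7, 8, 9} but A' ∪ B' = {1, 2, 3, 4, 5, 6, 7, 8, 9, 10, 11, 12}. The correct De Morgan law is (A ∪ B)' = A' ∩ B'.


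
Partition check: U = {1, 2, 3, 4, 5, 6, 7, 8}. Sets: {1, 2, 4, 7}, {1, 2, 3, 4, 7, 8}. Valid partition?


A partition requires: (1) non-empty parts, (2) pairwise disjoint, (3) union = U
Parts: {1, 2, 4, 7}, {1, 2, 3, 4, 7, 8}
Union of parts: {1, 2, 3, 4, 7, 8}
U = {1, 2, 3, 4, 5, 6, 7, 8}
All non-empty? True
Pairwise disjoint? False
Covers U? False

No, not a valid partition


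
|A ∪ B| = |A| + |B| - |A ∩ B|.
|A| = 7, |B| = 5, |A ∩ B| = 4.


|A ∪ B| = |A| + |B| - |A ∩ B|
= 7 + 5 - 4
= 8

|A ∪ B| = 8


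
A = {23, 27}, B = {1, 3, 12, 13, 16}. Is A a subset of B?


A ⊆ B means every element of A is in B.
Elements in A not in B: {23, 27}
So A ⊄ B.

No, A ⊄ B


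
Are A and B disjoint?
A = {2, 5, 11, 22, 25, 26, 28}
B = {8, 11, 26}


Disjoint means A ∩ B = ∅.
A ∩ B = {11, 26}
A ∩ B ≠ ∅, so A and B are NOT disjoint.

No, A and B are not disjoint (A ∩ B = {11, 26})


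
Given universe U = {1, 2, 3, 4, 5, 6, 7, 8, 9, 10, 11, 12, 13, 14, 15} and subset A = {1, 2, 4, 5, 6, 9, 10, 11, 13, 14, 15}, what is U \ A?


Aᶜ = U \ A = elements in U but not in A
U = {1, 2, 3, 4, 5, 6, 7, 8, 9, 10, 11, 12, 13, 14, 15}
A = {1, 2, 4, 5, 6, 9, 10, 11, 13, 14, 15}
Aᶜ = {3, 7, 8, 12}

Aᶜ = {3, 7, 8, 12}


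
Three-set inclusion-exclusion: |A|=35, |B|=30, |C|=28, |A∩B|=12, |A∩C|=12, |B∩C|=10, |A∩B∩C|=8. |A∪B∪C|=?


|A∪B∪C| = |A|+|B|+|C| - |A∩B|-|A∩C|-|B∩C| + |A∩B∩C|
= 35+30+28 - 12-12-10 + 8
= 93 - 34 + 8
= 67

|A ∪ B ∪ C| = 67


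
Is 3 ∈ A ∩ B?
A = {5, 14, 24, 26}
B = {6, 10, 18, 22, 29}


A = {5, 14, 24, 26}, B = {6, 10, 18, 22, 29}
A ∩ B = elements in both A and B
A ∩ B = ∅
Checking if 3 ∈ A ∩ B
3 is not in A ∩ B → False

3 ∉ A ∩ B


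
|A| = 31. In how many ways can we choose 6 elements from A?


C(n,k) = n! / (k!(n-k)!)
C(31,6) = 31! / (6!25!)
= 736281

C(31,6) = 736281


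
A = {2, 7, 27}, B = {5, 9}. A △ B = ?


A △ B = (A \ B) ∪ (B \ A) = elements in exactly one of A or B
A \ B = {2, 7, 27}
B \ A = {5, 9}
A △ B = {2, 5, 7, 9, 27}

A △ B = {2, 5, 7, 9, 27}


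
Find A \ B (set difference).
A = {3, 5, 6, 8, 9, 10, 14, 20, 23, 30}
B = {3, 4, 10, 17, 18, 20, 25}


A \ B = elements in A but not in B
A = {3, 5, 6, 8, 9, 10, 14, 20, 23, 30}
B = {3, 4, 10, 17, 18, 20, 25}
Remove from A any elements in B
A \ B = {5, 6, 8, 9, 14, 23, 30}

A \ B = {5, 6, 8, 9, 14, 23, 30}


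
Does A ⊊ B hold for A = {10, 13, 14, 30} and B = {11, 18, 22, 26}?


A ⊂ B requires: A ⊆ B AND A ≠ B.
A ⊆ B? No
A ⊄ B, so A is not a proper subset.

No, A is not a proper subset of B


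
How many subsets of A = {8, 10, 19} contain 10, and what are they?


A subset of A contains 10 iff the remaining 2 elements form any subset of A \ {10}.
Count: 2^(n-1) = 2^2 = 4
Subsets containing 10: {10}, {8, 10}, {10, 19}, {8, 10, 19}

Subsets containing 10 (4 total): {10}, {8, 10}, {10, 19}, {8, 10, 19}


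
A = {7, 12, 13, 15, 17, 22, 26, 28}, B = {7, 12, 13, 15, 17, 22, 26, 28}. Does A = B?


Two sets are equal iff they have exactly the same elements.
A = {7, 12, 13, 15, 17, 22, 26, 28}
B = {7, 12, 13, 15, 17, 22, 26, 28}
Same elements → A = B

Yes, A = B


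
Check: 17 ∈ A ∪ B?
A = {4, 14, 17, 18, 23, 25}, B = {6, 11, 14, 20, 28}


A = {4, 14, 17, 18, 23, 25}, B = {6, 11, 14, 20, 28}
A ∪ B = all elements in A or B
A ∪ B = {4, 6, 11, 14, 17, 18, 20, 23, 25, 28}
Checking if 17 ∈ A ∪ B
17 is in A ∪ B → True

17 ∈ A ∪ B


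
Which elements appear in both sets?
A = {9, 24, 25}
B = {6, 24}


A ∩ B = elements in both A and B
A = {9, 24, 25}
B = {6, 24}
A ∩ B = {24}

A ∩ B = {24}


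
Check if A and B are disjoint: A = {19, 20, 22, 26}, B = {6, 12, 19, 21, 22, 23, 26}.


Disjoint means A ∩ B = ∅.
A ∩ B = {19, 22, 26}
A ∩ B ≠ ∅, so A and B are NOT disjoint.

No, A and B are not disjoint (A ∩ B = {19, 22, 26})


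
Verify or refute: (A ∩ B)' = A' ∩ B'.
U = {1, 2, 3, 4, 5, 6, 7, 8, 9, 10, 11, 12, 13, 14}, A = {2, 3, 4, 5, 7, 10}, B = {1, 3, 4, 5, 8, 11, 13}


LHS: A ∩ B = {3, 4, 5}
(A ∩ B)' = U \ (A ∩ B) = {1, 2, 6, 7, 8, 9, 10, 11, 12, 13, 14}
A' = {1, 6, 8, 9, 11, 12, 13, 14}, B' = {2, 6, 7, 9, 10, 12, 14}
Claimed RHS: A' ∩ B' = {6, 9, 12, 14}
Identity is INVALID: LHS = {1, 2, 6, 7, 8, 9, 10, 11, 12, 13, 14} but the RHS claimed here equals {6, 9, 12, 14}. The correct form is (A ∩ B)' = A' ∪ B'.

Identity is invalid: (A ∩ B)' = {1, 2, 6, 7, 8, 9, 10, 11, 12, 13, 14} but A' ∩ B' = {6, 9, 12, 14}. The correct De Morgan law is (A ∩ B)' = A' ∪ B'.


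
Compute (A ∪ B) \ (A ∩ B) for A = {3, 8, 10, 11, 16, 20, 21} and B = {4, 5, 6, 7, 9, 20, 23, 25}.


A △ B = (A \ B) ∪ (B \ A) = elements in exactly one of A or B
A \ B = {3, 8, 10, 11, 16, 21}
B \ A = {4, 5, 6, 7, 9, 23, 25}
A △ B = {3, 4, 5, 6, 7, 8, 9, 10, 11, 16, 21, 23, 25}

A △ B = {3, 4, 5, 6, 7, 8, 9, 10, 11, 16, 21, 23, 25}


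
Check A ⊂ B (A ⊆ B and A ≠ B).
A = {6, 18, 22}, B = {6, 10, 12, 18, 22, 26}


A ⊂ B requires: A ⊆ B AND A ≠ B.
A ⊆ B? Yes
A = B? No
A ⊂ B: Yes (A is a proper subset of B)

Yes, A ⊂ B


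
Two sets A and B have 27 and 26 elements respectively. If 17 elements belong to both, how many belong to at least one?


|A ∪ B| = |A| + |B| - |A ∩ B|
= 27 + 26 - 17
= 36

|A ∪ B| = 36


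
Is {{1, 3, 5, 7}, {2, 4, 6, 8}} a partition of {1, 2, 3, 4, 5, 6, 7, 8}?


A partition requires: (1) non-empty parts, (2) pairwise disjoint, (3) union = U
Parts: {1, 3, 5, 7}, {2, 4, 6, 8}
Union of parts: {1, 2, 3, 4, 5, 6, 7, 8}
U = {1, 2, 3, 4, 5, 6, 7, 8}
All non-empty? True
Pairwise disjoint? True
Covers U? True

Yes, valid partition


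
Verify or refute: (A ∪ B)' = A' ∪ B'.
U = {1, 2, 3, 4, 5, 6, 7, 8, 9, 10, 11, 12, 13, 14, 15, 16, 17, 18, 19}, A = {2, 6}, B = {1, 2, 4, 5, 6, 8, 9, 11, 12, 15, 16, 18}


LHS: A ∪ B = {1, 2, 4, 5, 6, 8, 9, 11, 12, 15, 16, 18}
(A ∪ B)' = U \ (A ∪ B) = {3, 7, 10, 13, 14, 17, 19}
A' = {1, 3, 4, 5, 7, 8, 9, 10, 11, 12, 13, 14, 15, 16, 17, 18, 19}, B' = {3, 7, 10, 13, 14, 17, 19}
Claimed RHS: A' ∪ B' = {1, 3, 4, 5, 7, 8, 9, 10, 11, 12, 13, 14, 15, 16, 17, 18, 19}
Identity is INVALID: LHS = {3, 7, 10, 13, 14, 17, 19} but the RHS claimed here equals {1, 3, 4, 5, 7, 8, 9, 10, 11, 12, 13, 14, 15, 16, 17, 18, 19}. The correct form is (A ∪ B)' = A' ∩ B'.

Identity is invalid: (A ∪ B)' = {3, 7, 10, 13, 14, 17, 19} but A' ∪ B' = {1, 3, 4, 5, 7, 8, 9, 10, 11, 12, 13, 14, 15, 16, 17, 18, 19}. The correct De Morgan law is (A ∪ B)' = A' ∩ B'.


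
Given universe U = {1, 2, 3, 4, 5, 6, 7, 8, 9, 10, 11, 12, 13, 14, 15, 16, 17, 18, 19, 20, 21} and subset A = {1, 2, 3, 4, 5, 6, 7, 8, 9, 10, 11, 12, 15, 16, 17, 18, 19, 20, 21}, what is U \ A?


Aᶜ = U \ A = elements in U but not in A
U = {1, 2, 3, 4, 5, 6, 7, 8, 9, 10, 11, 12, 13, 14, 15, 16, 17, 18, 19, 20, 21}
A = {1, 2, 3, 4, 5, 6, 7, 8, 9, 10, 11, 12, 15, 16, 17, 18, 19, 20, 21}
Aᶜ = {13, 14}

Aᶜ = {13, 14}


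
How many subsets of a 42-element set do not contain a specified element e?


Subsets of A avoiding e are subsets of A \ {e}, which has 41 elements.
Count = 2^(n-1) = 2^41
= 2199023255552

Number of subsets avoiding e = 2199023255552


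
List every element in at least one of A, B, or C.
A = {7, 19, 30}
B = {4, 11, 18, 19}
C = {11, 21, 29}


A ∪ B = {4, 7, 11, 18, 19, 30}
(A ∪ B) ∪ C = {4, 7, 11, 18, 19, 21, 29, 30}

A ∪ B ∪ C = {4, 7, 11, 18, 19, 21, 29, 30}


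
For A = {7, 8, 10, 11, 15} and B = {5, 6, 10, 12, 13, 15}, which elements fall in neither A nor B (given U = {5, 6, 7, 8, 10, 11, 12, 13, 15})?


A = {7, 8, 10, 11, 15}
B = {5, 6, 10, 12, 13, 15}
Region: in neither A nor B (given U = {5, 6, 7, 8, 10, 11, 12, 13, 15})
Elements: ∅

Elements in neither A nor B (given U = {5, 6, 7, 8, 10, 11, 12, 13, 15}): ∅


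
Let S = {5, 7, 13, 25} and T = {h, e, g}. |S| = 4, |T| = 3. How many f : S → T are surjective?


n = |S| = 4, k = |T| = 3. Surjections via inclusion-exclusion:
S(n,k) = Σ(-1)^i × C(k,i) × (k-i)^n, i=0 to k
i=0: (-1)^0×C(3,0)×3^4 = 81
i=1: (-1)^1×C(3,1)×2^4 = -48
i=2: (-1)^2×C(3,2)×1^4 = 3
i=3: (-1)^3×C(3,3)×0^4 = 0
Total = 36

Number of surjections = 36


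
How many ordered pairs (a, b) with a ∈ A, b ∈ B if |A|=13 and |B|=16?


|A × B| = |A| × |B|
= 13 × 16
= 208

|A × B| = 208


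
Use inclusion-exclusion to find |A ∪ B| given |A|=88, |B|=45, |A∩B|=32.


|A ∪ B| = |A| + |B| - |A ∩ B|
= 88 + 45 - 32
= 101

|A ∪ B| = 101


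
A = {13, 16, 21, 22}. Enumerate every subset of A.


|A| = 4, so |P(A)| = 2^4 = 16
Enumerate subsets by cardinality (0 to 4):
∅, {13}, {16}, {21}, {22}, {13, 16}, {13, 21}, {13, 22}, {16, 21}, {16, 22}, {21, 22}, {13, 16, 21}, {13, 16, 22}, {13, 21, 22}, {16, 21, 22}, {13, 16, 21, 22}

P(A) has 16 subsets: ∅, {13}, {16}, {21}, {22}, {13, 16}, {13, 21}, {13, 22}, {16, 21}, {16, 22}, {21, 22}, {13, 16, 21}, {13, 16, 22}, {13, 21, 22}, {16, 21, 22}, {13, 16, 21, 22}


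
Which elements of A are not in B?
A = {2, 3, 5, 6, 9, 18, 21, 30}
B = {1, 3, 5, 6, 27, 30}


A \ B = elements in A but not in B
A = {2, 3, 5, 6, 9, 18, 21, 30}
B = {1, 3, 5, 6, 27, 30}
Remove from A any elements in B
A \ B = {2, 9, 18, 21}

A \ B = {2, 9, 18, 21}


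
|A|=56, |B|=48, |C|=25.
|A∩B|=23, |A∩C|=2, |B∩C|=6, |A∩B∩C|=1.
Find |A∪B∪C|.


|A∪B∪C| = |A|+|B|+|C| - |A∩B|-|A∩C|-|B∩C| + |A∩B∩C|
= 56+48+25 - 23-2-6 + 1
= 129 - 31 + 1
= 99

|A ∪ B ∪ C| = 99


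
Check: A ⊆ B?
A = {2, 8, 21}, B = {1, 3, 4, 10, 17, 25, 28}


A ⊆ B means every element of A is in B.
Elements in A not in B: {2, 8, 21}
So A ⊄ B.

No, A ⊄ B


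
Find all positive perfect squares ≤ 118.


Checking each candidate:
Condition: positive perfect squares ≤ 118
Result = {1, 4, 9, 16, 25, 36, 49, 64, 81, 100}

{1, 4, 9, 16, 25, 36, 49, 64, 81, 100}


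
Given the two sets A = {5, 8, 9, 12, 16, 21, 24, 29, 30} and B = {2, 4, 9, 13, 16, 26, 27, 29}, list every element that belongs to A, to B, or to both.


A ∪ B = all elements in A or B (or both)
A = {5, 8, 9, 12, 16, 21, 24, 29, 30}
B = {2, 4, 9, 13, 16, 26, 27, 29}
A ∪ B = {2, 4, 5, 8, 9, 12, 13, 16, 21, 24, 26, 27, 29, 30}

A ∪ B = {2, 4, 5, 8, 9, 12, 13, 16, 21, 24, 26, 27, 29, 30}


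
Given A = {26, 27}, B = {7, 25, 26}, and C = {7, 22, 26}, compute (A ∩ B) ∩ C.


A ∩ B = {26}
(A ∩ B) ∩ C = {26}

A ∩ B ∩ C = {26}


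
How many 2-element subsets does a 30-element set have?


C(n,k) = n! / (k!(n-k)!)
C(30,2) = 30! / (2!28!)
= 435

C(30,2) = 435


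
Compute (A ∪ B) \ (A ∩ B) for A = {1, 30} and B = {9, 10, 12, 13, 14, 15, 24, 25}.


A △ B = (A \ B) ∪ (B \ A) = elements in exactly one of A or B
A \ B = {1, 30}
B \ A = {9, 10, 12, 13, 14, 15, 24, 25}
A △ B = {1, 9, 10, 12, 13, 14, 15, 24, 25, 30}

A △ B = {1, 9, 10, 12, 13, 14, 15, 24, 25, 30}


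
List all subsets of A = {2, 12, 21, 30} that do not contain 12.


A subset of A that omits 12 is a subset of A \ {12}, so there are 2^(n-1) = 2^3 = 8 of them.
Subsets excluding 12: ∅, {2}, {21}, {30}, {2, 21}, {2, 30}, {21, 30}, {2, 21, 30}

Subsets excluding 12 (8 total): ∅, {2}, {21}, {30}, {2, 21}, {2, 30}, {21, 30}, {2, 21, 30}


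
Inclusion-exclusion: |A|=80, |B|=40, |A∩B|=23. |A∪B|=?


|A ∪ B| = |A| + |B| - |A ∩ B|
= 80 + 40 - 23
= 97

|A ∪ B| = 97


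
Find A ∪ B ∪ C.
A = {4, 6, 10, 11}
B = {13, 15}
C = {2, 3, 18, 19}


A ∪ B = {4, 6, 10, 11, 13, 15}
(A ∪ B) ∪ C = {2, 3, 4, 6, 10, 11, 13, 15, 18, 19}

A ∪ B ∪ C = {2, 3, 4, 6, 10, 11, 13, 15, 18, 19}


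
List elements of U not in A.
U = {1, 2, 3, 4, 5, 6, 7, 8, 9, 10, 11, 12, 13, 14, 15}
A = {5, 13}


Aᶜ = U \ A = elements in U but not in A
U = {1, 2, 3, 4, 5, 6, 7, 8, 9, 10, 11, 12, 13, 14, 15}
A = {5, 13}
Aᶜ = {1, 2, 3, 4, 6, 7, 8, 9, 10, 11, 12, 14, 15}

Aᶜ = {1, 2, 3, 4, 6, 7, 8, 9, 10, 11, 12, 14, 15}


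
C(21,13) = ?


C(n,k) = n! / (k!(n-k)!)
C(21,13) = 21! / (13!8!)
= 203490

C(21,13) = 203490


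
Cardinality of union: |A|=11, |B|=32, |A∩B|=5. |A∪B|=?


|A ∪ B| = |A| + |B| - |A ∩ B|
= 11 + 32 - 5
= 38

|A ∪ B| = 38


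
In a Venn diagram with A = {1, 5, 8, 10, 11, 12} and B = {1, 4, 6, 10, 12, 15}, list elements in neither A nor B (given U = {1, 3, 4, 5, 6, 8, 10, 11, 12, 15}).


A = {1, 5, 8, 10, 11, 12}
B = {1, 4, 6, 10, 12, 15}
Region: in neither A nor B (given U = {1, 3, 4, 5, 6, 8, 10, 11, 12, 15})
Elements: {3}

Elements in neither A nor B (given U = {1, 3, 4, 5, 6, 8, 10, 11, 12, 15}): {3}


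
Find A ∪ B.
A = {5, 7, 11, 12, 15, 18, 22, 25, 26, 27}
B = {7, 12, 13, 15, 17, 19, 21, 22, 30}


A ∪ B = all elements in A or B (or both)
A = {5, 7, 11, 12, 15, 18, 22, 25, 26, 27}
B = {7, 12, 13, 15, 17, 19, 21, 22, 30}
A ∪ B = {5, 7, 11, 12, 13, 15, 17, 18, 19, 21, 22, 25, 26, 27, 30}

A ∪ B = {5, 7, 11, 12, 13, 15, 17, 18, 19, 21, 22, 25, 26, 27, 30}


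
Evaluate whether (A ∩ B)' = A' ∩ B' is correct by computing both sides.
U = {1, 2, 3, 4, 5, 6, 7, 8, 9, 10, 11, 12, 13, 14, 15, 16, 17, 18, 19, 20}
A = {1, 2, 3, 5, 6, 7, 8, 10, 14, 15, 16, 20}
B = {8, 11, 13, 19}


LHS: A ∩ B = {8}
(A ∩ B)' = U \ (A ∩ B) = {1, 2, 3, 4, 5, 6, 7, 9, 10, 11, 12, 13, 14, 15, 16, 17, 18, 19, 20}
A' = {4, 9, 11, 12, 13, 17, 18, 19}, B' = {1, 2, 3, 4, 5, 6, 7, 9, 10, 12, 14, 15, 16, 17, 18, 20}
Claimed RHS: A' ∩ B' = {4, 9, 12, 17, 18}
Identity is INVALID: LHS = {1, 2, 3, 4, 5, 6, 7, 9, 10, 11, 12, 13, 14, 15, 16, 17, 18, 19, 20} but the RHS claimed here equals {4, 9, 12, 17, 18}. The correct form is (A ∩ B)' = A' ∪ B'.

Identity is invalid: (A ∩ B)' = {1, 2, 3, 4, 5, 6, 7, 9, 10, 11, 12, 13, 14, 15, 16, 17, 18, 19, 20} but A' ∩ B' = {4, 9, 12, 17, 18}. The correct De Morgan law is (A ∩ B)' = A' ∪ B'.


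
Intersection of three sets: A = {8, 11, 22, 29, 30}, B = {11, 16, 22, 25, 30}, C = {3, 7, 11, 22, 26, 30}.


A ∩ B = {11, 22, 30}
(A ∩ B) ∩ C = {11, 22, 30}

A ∩ B ∩ C = {11, 22, 30}


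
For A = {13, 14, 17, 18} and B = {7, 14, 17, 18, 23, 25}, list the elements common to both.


A ∩ B = elements in both A and B
A = {13, 14, 17, 18}
B = {7, 14, 17, 18, 23, 25}
A ∩ B = {14, 17, 18}

A ∩ B = {14, 17, 18}


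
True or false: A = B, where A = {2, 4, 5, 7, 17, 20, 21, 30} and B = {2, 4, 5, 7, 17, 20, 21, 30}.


Two sets are equal iff they have exactly the same elements.
A = {2, 4, 5, 7, 17, 20, 21, 30}
B = {2, 4, 5, 7, 17, 20, 21, 30}
Same elements → A = B

Yes, A = B


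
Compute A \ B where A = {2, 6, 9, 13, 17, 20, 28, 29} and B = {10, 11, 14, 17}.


A \ B = elements in A but not in B
A = {2, 6, 9, 13, 17, 20, 28, 29}
B = {10, 11, 14, 17}
Remove from A any elements in B
A \ B = {2, 6, 9, 13, 20, 28, 29}

A \ B = {2, 6, 9, 13, 20, 28, 29}


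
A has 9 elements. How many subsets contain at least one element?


Total subsets = 2^n = 2^9 = 512
Non-empty subsets exclude the empty set: 2^n - 1
= 512 - 1
= 511

Number of non-empty subsets = 511


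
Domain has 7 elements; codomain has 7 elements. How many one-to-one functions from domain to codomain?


An injection sends each of |A| = 7 inputs to a distinct output in B.
# injections = |B|·(|B|-1)·…·(|B|-|A|+1) = 7! / (7 - 7)!
= 7 × 6 × 5 × 4 × 3 × 2 × 1
= 5040

Number of injections = 5040


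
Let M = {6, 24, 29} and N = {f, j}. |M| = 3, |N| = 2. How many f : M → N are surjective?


n = |M| = 3, k = |N| = 2. Surjections via inclusion-exclusion:
S(n,k) = Σ(-1)^i × C(k,i) × (k-i)^n, i=0 to k
i=0: (-1)^0×C(2,0)×2^3 = 8
i=1: (-1)^1×C(2,1)×1^3 = -2
i=2: (-1)^2×C(2,2)×0^3 = 0
Total = 6

Number of surjections = 6


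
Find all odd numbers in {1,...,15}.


Checking each candidate:
Condition: odd numbers in {1,...,15}
Result = {1, 3, 5, 7, 9, 11, 13, 15}

{1, 3, 5, 7, 9, 11, 13, 15}


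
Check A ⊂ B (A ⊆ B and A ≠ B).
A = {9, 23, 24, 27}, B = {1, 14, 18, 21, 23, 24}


A ⊂ B requires: A ⊆ B AND A ≠ B.
A ⊆ B? No
A ⊄ B, so A is not a proper subset.

No, A is not a proper subset of B


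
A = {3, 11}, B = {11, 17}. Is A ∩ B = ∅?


Disjoint means A ∩ B = ∅.
A ∩ B = {11}
A ∩ B ≠ ∅, so A and B are NOT disjoint.

No, A and B are not disjoint (A ∩ B = {11})


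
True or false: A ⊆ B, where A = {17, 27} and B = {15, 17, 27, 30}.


A ⊆ B means every element of A is in B.
All elements of A are in B.
So A ⊆ B.

Yes, A ⊆ B


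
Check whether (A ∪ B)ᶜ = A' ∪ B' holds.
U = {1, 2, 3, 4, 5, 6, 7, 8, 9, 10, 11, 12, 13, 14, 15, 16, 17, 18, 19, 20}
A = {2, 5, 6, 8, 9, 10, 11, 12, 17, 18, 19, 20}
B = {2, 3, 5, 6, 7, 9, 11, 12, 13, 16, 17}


LHS: A ∪ B = {2, 3, 5, 6, 7, 8, 9, 10, 11, 12, 13, 16, 17, 18, 19, 20}
(A ∪ B)' = U \ (A ∪ B) = {1, 4, 14, 15}
A' = {1, 3, 4, 7, 13, 14, 15, 16}, B' = {1, 4, 8, 10, 14, 15, 18, 19, 20}
Claimed RHS: A' ∪ B' = {1, 3, 4, 7, 8, 10, 13, 14, 15, 16, 18, 19, 20}
Identity is INVALID: LHS = {1, 4, 14, 15} but the RHS claimed here equals {1, 3, 4, 7, 8, 10, 13, 14, 15, 16, 18, 19, 20}. The correct form is (A ∪ B)' = A' ∩ B'.

Identity is invalid: (A ∪ B)' = {1, 4, 14, 15} but A' ∪ B' = {1, 3, 4, 7, 8, 10, 13, 14, 15, 16, 18, 19, 20}. The correct De Morgan law is (A ∪ B)' = A' ∩ B'.


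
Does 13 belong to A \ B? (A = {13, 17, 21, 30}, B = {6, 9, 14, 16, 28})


A = {13, 17, 21, 30}, B = {6, 9, 14, 16, 28}
A \ B = elements in A but not in B
A \ B = {13, 17, 21, 30}
Checking if 13 ∈ A \ B
13 is in A \ B → True

13 ∈ A \ B


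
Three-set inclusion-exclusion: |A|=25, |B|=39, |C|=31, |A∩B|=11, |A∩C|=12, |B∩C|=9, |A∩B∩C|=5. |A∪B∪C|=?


|A∪B∪C| = |A|+|B|+|C| - |A∩B|-|A∩C|-|B∩C| + |A∩B∩C|
= 25+39+31 - 11-12-9 + 5
= 95 - 32 + 5
= 68

|A ∪ B ∪ C| = 68


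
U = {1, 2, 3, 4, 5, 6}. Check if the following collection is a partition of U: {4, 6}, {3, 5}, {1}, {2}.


A partition requires: (1) non-empty parts, (2) pairwise disjoint, (3) union = U
Parts: {4, 6}, {3, 5}, {1}, {2}
Union of parts: {1, 2, 3, 4, 5, 6}
U = {1, 2, 3, 4, 5, 6}
All non-empty? True
Pairwise disjoint? True
Covers U? True

Yes, valid partition


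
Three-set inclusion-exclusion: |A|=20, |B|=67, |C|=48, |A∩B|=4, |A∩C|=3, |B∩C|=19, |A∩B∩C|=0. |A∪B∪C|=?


|A∪B∪C| = |A|+|B|+|C| - |A∩B|-|A∩C|-|B∩C| + |A∩B∩C|
= 20+67+48 - 4-3-19 + 0
= 135 - 26 + 0
= 109

|A ∪ B ∪ C| = 109


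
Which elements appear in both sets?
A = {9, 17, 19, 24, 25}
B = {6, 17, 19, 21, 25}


A ∩ B = elements in both A and B
A = {9, 17, 19, 24, 25}
B = {6, 17, 19, 21, 25}
A ∩ B = {17, 19, 25}

A ∩ B = {17, 19, 25}


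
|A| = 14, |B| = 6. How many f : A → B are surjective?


n = |A| = 14, k = |B| = 6. Surjections via inclusion-exclusion:
S(n,k) = Σ(-1)^i × C(k,i) × (k-i)^n, i=0 to k
i=0: (-1)^0×C(6,0)×6^14 = 78364164096
i=1: (-1)^1×C(6,1)×5^14 = -36621093750
i=2: (-1)^2×C(6,2)×4^14 = 4026531840
i=3: (-1)^3×C(6,3)×3^14 = -95659380
i=4: (-1)^4×C(6,4)×2^14 = 245760
i=5: (-1)^5×C(6,5)×1^14 = -6
i=6: (-1)^6×C(6,6)×0^14 = 0
Total = 45674188560

Number of surjections = 45674188560


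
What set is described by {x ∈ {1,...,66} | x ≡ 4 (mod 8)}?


Checking each candidate:
Condition: x in {1,...,66} with x ≡ 4 (mod 8)
Result = {4, 12, 20, 28, 36, 44, 52, 60}

{4, 12, 20, 28, 36, 44, 52, 60}


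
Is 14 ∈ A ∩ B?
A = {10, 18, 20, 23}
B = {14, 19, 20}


A = {10, 18, 20, 23}, B = {14, 19, 20}
A ∩ B = elements in both A and B
A ∩ B = {20}
Checking if 14 ∈ A ∩ B
14 is not in A ∩ B → False

14 ∉ A ∩ B


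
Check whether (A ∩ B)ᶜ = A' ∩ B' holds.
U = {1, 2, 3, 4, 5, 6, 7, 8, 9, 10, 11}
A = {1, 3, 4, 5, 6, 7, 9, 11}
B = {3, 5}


LHS: A ∩ B = {3, 5}
(A ∩ B)' = U \ (A ∩ B) = {1, 2, 4, 6, 7, 8, 9, 10, 11}
A' = {2, 8, 10}, B' = {1, 2, 4, 6, 7, 8, 9, 10, 11}
Claimed RHS: A' ∩ B' = {2, 8, 10}
Identity is INVALID: LHS = {1, 2, 4, 6, 7, 8, 9, 10, 11} but the RHS claimed here equals {2, 8, 10}. The correct form is (A ∩ B)' = A' ∪ B'.

Identity is invalid: (A ∩ B)' = {1, 2, 4, 6, 7, 8, 9, 10, 11} but A' ∩ B' = {2, 8, 10}. The correct De Morgan law is (A ∩ B)' = A' ∪ B'.


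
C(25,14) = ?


C(n,k) = n! / (k!(n-k)!)
C(25,14) = 25! / (14!11!)
= 4457400

C(25,14) = 4457400


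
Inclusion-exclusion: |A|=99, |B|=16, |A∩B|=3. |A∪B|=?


|A ∪ B| = |A| + |B| - |A ∩ B|
= 99 + 16 - 3
= 112

|A ∪ B| = 112


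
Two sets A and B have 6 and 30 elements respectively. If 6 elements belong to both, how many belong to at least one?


|A ∪ B| = |A| + |B| - |A ∩ B|
= 6 + 30 - 6
= 30

|A ∪ B| = 30


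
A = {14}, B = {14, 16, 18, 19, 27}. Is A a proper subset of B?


A ⊂ B requires: A ⊆ B AND A ≠ B.
A ⊆ B? Yes
A = B? No
A ⊂ B: Yes (A is a proper subset of B)

Yes, A ⊂ B


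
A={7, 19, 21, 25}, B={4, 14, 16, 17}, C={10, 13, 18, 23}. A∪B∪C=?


A ∪ B = {4, 7, 14, 16, 17, 19, 21, 25}
(A ∪ B) ∪ C = {4, 7, 10, 13, 14, 16, 17, 18, 19, 21, 23, 25}

A ∪ B ∪ C = {4, 7, 10, 13, 14, 16, 17, 18, 19, 21, 23, 25}


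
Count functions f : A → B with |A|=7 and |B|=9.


Each of |A| = 7 inputs maps to any of |B| = 9 outputs.
# functions = |B|^|A| = 9^7
= 4782969

Number of functions = 4782969


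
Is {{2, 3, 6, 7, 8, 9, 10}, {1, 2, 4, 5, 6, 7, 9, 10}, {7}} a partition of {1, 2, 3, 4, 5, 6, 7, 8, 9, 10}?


A partition requires: (1) non-empty parts, (2) pairwise disjoint, (3) union = U
Parts: {2, 3, 6, 7, 8, 9, 10}, {1, 2, 4, 5, 6, 7, 9, 10}, {7}
Union of parts: {1, 2, 3, 4, 5, 6, 7, 8, 9, 10}
U = {1, 2, 3, 4, 5, 6, 7, 8, 9, 10}
All non-empty? True
Pairwise disjoint? False
Covers U? True

No, not a valid partition


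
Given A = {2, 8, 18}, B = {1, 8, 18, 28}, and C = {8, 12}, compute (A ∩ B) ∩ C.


A ∩ B = {8, 18}
(A ∩ B) ∩ C = {8}

A ∩ B ∩ C = {8}


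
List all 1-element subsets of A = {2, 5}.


|A| = 2, so A has C(2,1) = 2 subsets of size 1.
Enumerate by choosing 1 elements from A at a time:
{2}, {5}

1-element subsets (2 total): {2}, {5}


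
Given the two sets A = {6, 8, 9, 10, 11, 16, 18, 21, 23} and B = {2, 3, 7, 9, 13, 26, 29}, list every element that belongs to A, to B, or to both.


A ∪ B = all elements in A or B (or both)
A = {6, 8, 9, 10, 11, 16, 18, 21, 23}
B = {2, 3, 7, 9, 13, 26, 29}
A ∪ B = {2, 3, 6, 7, 8, 9, 10, 11, 13, 16, 18, 21, 23, 26, 29}

A ∪ B = {2, 3, 6, 7, 8, 9, 10, 11, 13, 16, 18, 21, 23, 26, 29}


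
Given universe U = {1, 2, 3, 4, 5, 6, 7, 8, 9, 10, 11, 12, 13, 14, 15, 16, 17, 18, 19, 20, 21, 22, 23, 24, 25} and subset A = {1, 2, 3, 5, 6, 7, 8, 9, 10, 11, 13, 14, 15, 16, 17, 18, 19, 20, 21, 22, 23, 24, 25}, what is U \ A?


Aᶜ = U \ A = elements in U but not in A
U = {1, 2, 3, 4, 5, 6, 7, 8, 9, 10, 11, 12, 13, 14, 15, 16, 17, 18, 19, 20, 21, 22, 23, 24, 25}
A = {1, 2, 3, 5, 6, 7, 8, 9, 10, 11, 13, 14, 15, 16, 17, 18, 19, 20, 21, 22, 23, 24, 25}
Aᶜ = {4, 12}

Aᶜ = {4, 12}


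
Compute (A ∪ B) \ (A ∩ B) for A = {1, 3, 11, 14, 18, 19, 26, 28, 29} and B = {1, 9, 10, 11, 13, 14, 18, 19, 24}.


A △ B = (A \ B) ∪ (B \ A) = elements in exactly one of A or B
A \ B = {3, 26, 28, 29}
B \ A = {9, 10, 13, 24}
A △ B = {3, 9, 10, 13, 24, 26, 28, 29}

A △ B = {3, 9, 10, 13, 24, 26, 28, 29}


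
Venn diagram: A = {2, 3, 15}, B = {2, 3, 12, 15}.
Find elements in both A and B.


A = {2, 3, 15}
B = {2, 3, 12, 15}
Region: in both A and B
Elements: {2, 3, 15}

Elements in both A and B: {2, 3, 15}


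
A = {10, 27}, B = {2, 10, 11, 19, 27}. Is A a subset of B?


A ⊆ B means every element of A is in B.
All elements of A are in B.
So A ⊆ B.

Yes, A ⊆ B


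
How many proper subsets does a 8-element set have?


Total subsets = 2^n = 2^8 = 256
Proper subsets exclude the set itself: 2^n - 1
= 256 - 1
= 255

Number of proper subsets = 255


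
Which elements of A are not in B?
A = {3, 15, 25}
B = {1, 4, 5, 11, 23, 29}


A \ B = elements in A but not in B
A = {3, 15, 25}
B = {1, 4, 5, 11, 23, 29}
Remove from A any elements in B
A \ B = {3, 15, 25}

A \ B = {3, 15, 25}


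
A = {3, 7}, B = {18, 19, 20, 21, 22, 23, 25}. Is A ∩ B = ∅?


Disjoint means A ∩ B = ∅.
A ∩ B = ∅
A ∩ B = ∅, so A and B are disjoint.

Yes, A and B are disjoint


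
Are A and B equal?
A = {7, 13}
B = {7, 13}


Two sets are equal iff they have exactly the same elements.
A = {7, 13}
B = {7, 13}
Same elements → A = B

Yes, A = B


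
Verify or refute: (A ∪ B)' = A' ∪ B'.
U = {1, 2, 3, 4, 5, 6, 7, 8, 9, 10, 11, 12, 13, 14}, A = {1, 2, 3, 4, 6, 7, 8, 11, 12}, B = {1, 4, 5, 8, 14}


LHS: A ∪ B = {1, 2, 3, 4, 5, 6, 7, 8, 11, 12, 14}
(A ∪ B)' = U \ (A ∪ B) = {9, 10, 13}
A' = {5, 9, 10, 13, 14}, B' = {2, 3, 6, 7, 9, 10, 11, 12, 13}
Claimed RHS: A' ∪ B' = {2, 3, 5, 6, 7, 9, 10, 11, 12, 13, 14}
Identity is INVALID: LHS = {9, 10, 13} but the RHS claimed here equals {2, 3, 5, 6, 7, 9, 10, 11, 12, 13, 14}. The correct form is (A ∪ B)' = A' ∩ B'.

Identity is invalid: (A ∪ B)' = {9, 10, 13} but A' ∪ B' = {2, 3, 5, 6, 7, 9, 10, 11, 12, 13, 14}. The correct De Morgan law is (A ∪ B)' = A' ∩ B'.


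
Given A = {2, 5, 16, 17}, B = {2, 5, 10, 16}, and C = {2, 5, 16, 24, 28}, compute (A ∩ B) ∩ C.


A ∩ B = {2, 5, 16}
(A ∩ B) ∩ C = {2, 5, 16}

A ∩ B ∩ C = {2, 5, 16}


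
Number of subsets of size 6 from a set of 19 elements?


C(n,k) = n! / (k!(n-k)!)
C(19,6) = 19! / (6!13!)
= 27132

C(19,6) = 27132


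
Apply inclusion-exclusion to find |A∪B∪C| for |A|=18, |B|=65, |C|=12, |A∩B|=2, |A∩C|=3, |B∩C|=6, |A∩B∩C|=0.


|A∪B∪C| = |A|+|B|+|C| - |A∩B|-|A∩C|-|B∩C| + |A∩B∩C|
= 18+65+12 - 2-3-6 + 0
= 95 - 11 + 0
= 84

|A ∪ B ∪ C| = 84


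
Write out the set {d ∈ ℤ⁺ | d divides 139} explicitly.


Checking each candidate:
Condition: positive divisors of 139
Result = {1, 139}

{1, 139}


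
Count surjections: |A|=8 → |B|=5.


n = |A| = 8, k = |B| = 5. Surjections via inclusion-exclusion:
S(n,k) = Σ(-1)^i × C(k,i) × (k-i)^n, i=0 to k
i=0: (-1)^0×C(5,0)×5^8 = 390625
i=1: (-1)^1×C(5,1)×4^8 = -327680
i=2: (-1)^2×C(5,2)×3^8 = 65610
i=3: (-1)^3×C(5,3)×2^8 = -2560
i=4: (-1)^4×C(5,4)×1^8 = 5
i=5: (-1)^5×C(5,5)×0^8 = 0
Total = 126000

Number of surjections = 126000


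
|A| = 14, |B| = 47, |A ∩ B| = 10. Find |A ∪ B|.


|A ∪ B| = |A| + |B| - |A ∩ B|
= 14 + 47 - 10
= 51

|A ∪ B| = 51


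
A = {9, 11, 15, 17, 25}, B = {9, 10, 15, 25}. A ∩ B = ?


A ∩ B = elements in both A and B
A = {9, 11, 15, 17, 25}
B = {9, 10, 15, 25}
A ∩ B = {9, 15, 25}

A ∩ B = {9, 15, 25}


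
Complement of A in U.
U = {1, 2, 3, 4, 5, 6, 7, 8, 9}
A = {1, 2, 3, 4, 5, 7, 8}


Aᶜ = U \ A = elements in U but not in A
U = {1, 2, 3, 4, 5, 6, 7, 8, 9}
A = {1, 2, 3, 4, 5, 7, 8}
Aᶜ = {6, 9}

Aᶜ = {6, 9}
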